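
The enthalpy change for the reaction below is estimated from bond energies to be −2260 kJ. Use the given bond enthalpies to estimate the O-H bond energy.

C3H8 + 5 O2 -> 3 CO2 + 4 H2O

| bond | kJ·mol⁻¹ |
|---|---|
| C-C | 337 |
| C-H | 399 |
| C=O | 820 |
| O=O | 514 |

D(O-H) ≈ 472 kJ/mol

Let D be the O-H bond energy.
Σ(broken) = 2×337 + 8×399 + 5×514 = 6436
Σ(formed) = 6×820 + 8×D = 4920 + 8D
ΔH = Σ(broken) − Σ(formed) = (6436) − (4920 + 8D) = +1516 − 8D
Setting this equal to −2260 kJ gives 8D = 3776, so D = 472 kJ/mol.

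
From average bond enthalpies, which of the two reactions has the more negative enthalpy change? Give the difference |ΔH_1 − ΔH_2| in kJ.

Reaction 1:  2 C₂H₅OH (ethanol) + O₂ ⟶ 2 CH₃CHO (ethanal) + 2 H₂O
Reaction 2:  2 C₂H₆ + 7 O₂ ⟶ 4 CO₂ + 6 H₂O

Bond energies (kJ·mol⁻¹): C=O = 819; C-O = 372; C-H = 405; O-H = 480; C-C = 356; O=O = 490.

Reaction 1:
  Bonds broken (reactants):
    C-C: 2 × 356 = 712
    C-H: 10 × 405 = 4050
    C-O: 2 × 372 = 744
    O-H: 2 × 480 = 960
    O=O: 1 × 490 = 490
    Σ(broken) = 6956 kJ
  Bonds formed (products):
    C-C: 2 × 356 = 712
    C-H: 8 × 405 = 3240
    C=O: 2 × 819 = 1638
    O-H: 4 × 480 = 1920
    Σ(formed) = 7510 kJ
  ΔH_1 = 6956 − 7510 = −554 kJ
Reaction 2:
  Bonds broken (reactants):
    C-C: 2 × 356 = 712
    C-H: 12 × 405 = 4860
    O=O: 7 × 490 = 3430
    Σ(broken) = 9002 kJ
  Bonds formed (products):
    C=O: 8 × 819 = 6552
    O-H: 12 × 480 = 5760
    Σ(formed) = 12312 kJ
  ΔH_2 = 9002 − 12312 = −3310 kJ
ΔH_1 − ΔH_2 = +2756 kJ, so reaction 2 has the more negative ΔH; |ΔH_1 − ΔH_2| = 2756 kJ.

Reaction 2, by 2756 kJ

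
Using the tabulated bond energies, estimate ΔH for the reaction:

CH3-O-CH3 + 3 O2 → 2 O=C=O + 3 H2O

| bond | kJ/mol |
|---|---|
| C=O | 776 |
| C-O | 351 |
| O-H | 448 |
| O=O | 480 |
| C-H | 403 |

ΔH ≈ −1232 kJ

Bonds broken (reactants):
  C-H: 6 × 403 = 2418
  C-O: 2 × 351 = 702
  O=O: 3 × 480 = 1440
  Σ(broken) = 4560 kJ
Bonds formed (products):
  C=O: 4 × 776 = 3104
  O-H: 6 × 448 = 2688
  Σ(formed) = 5792 kJ
ΔH = Σ(broken) − Σ(formed) = 4560 − 5792 = −1232 kJ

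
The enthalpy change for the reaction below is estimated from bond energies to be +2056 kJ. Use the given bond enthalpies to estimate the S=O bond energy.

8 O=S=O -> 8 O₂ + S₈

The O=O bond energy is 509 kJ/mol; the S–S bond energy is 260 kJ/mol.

D(S=O) ≈ 513 kJ/mol

Let D be the S=O bond energy.
Σ(broken) = 16×D = 16D
Σ(formed) = 8×509 + 8×260 = 6152
ΔH = Σ(broken) − Σ(formed) = (16D) − (6152) = −6152 + 16D
Setting this equal to +2056 kJ gives 16D = 8208, so D = 513 kJ/mol.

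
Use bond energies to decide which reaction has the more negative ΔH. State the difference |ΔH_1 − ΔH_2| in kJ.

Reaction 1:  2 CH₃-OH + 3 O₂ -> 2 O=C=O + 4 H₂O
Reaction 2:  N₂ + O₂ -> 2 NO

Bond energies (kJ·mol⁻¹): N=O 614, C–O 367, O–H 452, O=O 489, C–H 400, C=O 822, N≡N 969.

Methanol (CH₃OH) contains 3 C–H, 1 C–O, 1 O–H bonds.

Reaction 1, by 1629 kJ

Reaction 1:
  Bonds broken (reactants):
    C–H: 6 × 400 = 2400
    C–O: 2 × 367 = 734
    O–H: 2 × 452 = 904
    O=O: 3 × 489 = 1467
    Σ(broken) = 5505 kJ
  Bonds formed (products):
    C=O: 4 × 822 = 3288
    O–H: 8 × 452 = 3616
    Σ(formed) = 6904 kJ
  ΔH_1 = 5505 − 6904 = −1399 kJ
Reaction 2:
  Bonds broken (reactants):
    N≡N: 1 × 969 = 969
    O=O: 1 × 489 = 489
    Σ(broken) = 1458 kJ
  Bonds formed (products):
    N=O: 2 × 614 = 1228
    Σ(formed) = 1228 kJ
  ΔH_2 = 1458 − 1228 = +230 kJ
ΔH_1 − ΔH_2 = −1629 kJ, so reaction 1 has the more negative ΔH; |ΔH_1 − ΔH_2| = 1629 kJ.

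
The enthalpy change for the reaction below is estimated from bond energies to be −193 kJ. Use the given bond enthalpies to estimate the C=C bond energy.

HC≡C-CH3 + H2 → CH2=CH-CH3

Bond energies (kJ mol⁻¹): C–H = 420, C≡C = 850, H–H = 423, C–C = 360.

D(C=C) ≈ 626 kJ/mol

Let D be the C=C bond energy.
Σ(broken) = 1×850 + 1×360 + 4×420 + 1×423 = 3313
Σ(formed) = 1×360 + 6×420 + 1×D = 2880 + D
ΔH = Σ(broken) − Σ(formed) = (3313) − (2880 + D) = +433 − D
Setting this equal to −193 kJ gives D = 626 kJ/mol.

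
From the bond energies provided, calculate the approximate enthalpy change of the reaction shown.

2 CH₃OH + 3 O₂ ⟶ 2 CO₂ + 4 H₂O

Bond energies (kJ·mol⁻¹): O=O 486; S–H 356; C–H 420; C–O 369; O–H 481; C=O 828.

Bonds broken (reactants):
  C–H: 6 × 420 = 2520
  C–O: 2 × 369 = 738
  O–H: 2 × 481 = 962
  O=O: 3 × 486 = 1458
  Σ(broken) = 5678 kJ
Bonds formed (products):
  C=O: 4 × 828 = 3312
  O–H: 8 × 481 = 3848
  Σ(formed) = 7160 kJ
ΔH = Σ(broken) − Σ(formed) = 5678 − 7160 = −1482 kJ

ΔH ≈ −1482 kJ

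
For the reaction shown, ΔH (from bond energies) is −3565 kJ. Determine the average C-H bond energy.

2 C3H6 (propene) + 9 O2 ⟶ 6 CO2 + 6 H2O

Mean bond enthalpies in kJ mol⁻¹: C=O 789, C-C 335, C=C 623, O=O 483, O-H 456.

Let D be the C-H bond energy.
Σ(broken) = 2×335 + 12×D + 2×623 + 9×483 = 6263 + 12D
Σ(formed) = 12×789 + 12×456 = 14940
ΔH = Σ(broken) − Σ(formed) = (6263 + 12D) − (14940) = −8677 + 12D
Setting this equal to −3565 kJ gives 12D = 5112, so D = 426 kJ/mol.

D(C-H) ≈ 426 kJ/mol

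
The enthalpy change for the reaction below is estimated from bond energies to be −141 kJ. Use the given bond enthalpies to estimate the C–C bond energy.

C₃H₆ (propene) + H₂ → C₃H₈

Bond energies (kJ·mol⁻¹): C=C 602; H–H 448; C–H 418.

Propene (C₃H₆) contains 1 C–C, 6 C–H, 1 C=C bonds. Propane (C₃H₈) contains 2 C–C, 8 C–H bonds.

D(C–C) ≈ 355 kJ/mol

Let D be the C–C bond energy.
Σ(broken) = 1×D + 6×418 + 1×602 + 1×448 = 3558 + D
Σ(formed) = 2×D + 8×418 = 3344 + 2D
ΔH = Σ(broken) − Σ(formed) = (3558 + D) − (3344 + 2D) = +214 − D
Setting this equal to −141 kJ gives D = 355 kJ/mol.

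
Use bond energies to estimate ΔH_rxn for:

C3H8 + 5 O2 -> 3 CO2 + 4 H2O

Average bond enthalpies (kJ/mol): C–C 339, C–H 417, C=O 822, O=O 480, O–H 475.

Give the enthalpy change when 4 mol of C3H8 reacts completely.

ΔH = −9272 kJ

Bonds broken (reactants):
  C–C: 2 × 339 = 678
  C–H: 8 × 417 = 3336
  O=O: 5 × 480 = 2400
  Σ(broken) = 6414 kJ
Bonds formed (products):
  C=O: 6 × 822 = 4932
  O–H: 8 × 475 = 3800
  Σ(formed) = 8732 kJ
ΔH = Σ(broken) − Σ(formed) = 6414 − 8732 = −2318 kJ
For 4× the reaction as written: 4 × (−2318) = −9272 kJ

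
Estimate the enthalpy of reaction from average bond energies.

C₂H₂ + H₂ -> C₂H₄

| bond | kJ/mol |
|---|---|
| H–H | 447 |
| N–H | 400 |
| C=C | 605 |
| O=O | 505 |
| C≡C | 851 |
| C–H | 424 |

Bonds broken (reactants):
  C≡C: 1 × 851 = 851
  C–H: 2 × 424 = 848
  H–H: 1 × 447 = 447
  Σ(broken) = 2146 kJ
Bonds formed (products):
  C–H: 4 × 424 = 1696
  C=C: 1 × 605 = 605
  Σ(formed) = 2301 kJ
ΔH = Σ(broken) − Σ(formed) = 2146 − 2301 = −155 kJ

ΔH ≈ −155 kJ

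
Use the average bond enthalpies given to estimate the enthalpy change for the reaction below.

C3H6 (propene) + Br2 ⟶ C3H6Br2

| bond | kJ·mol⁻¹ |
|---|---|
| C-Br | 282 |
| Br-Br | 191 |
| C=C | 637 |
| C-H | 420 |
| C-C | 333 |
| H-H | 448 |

Bonds broken (reactants):
  Br-Br: 1 × 191 = 191
  C-C: 1 × 333 = 333
  C-H: 6 × 420 = 2520
  C=C: 1 × 637 = 637
  Σ(broken) = 3681 kJ
Bonds formed (products):
  C-Br: 2 × 282 = 564
  C-C: 2 × 333 = 666
  C-H: 6 × 420 = 2520
  Σ(formed) = 3750 kJ
ΔH = Σ(broken) − Σ(formed) = 3681 − 3750 = −69 kJ

ΔH ≈ −69 kJ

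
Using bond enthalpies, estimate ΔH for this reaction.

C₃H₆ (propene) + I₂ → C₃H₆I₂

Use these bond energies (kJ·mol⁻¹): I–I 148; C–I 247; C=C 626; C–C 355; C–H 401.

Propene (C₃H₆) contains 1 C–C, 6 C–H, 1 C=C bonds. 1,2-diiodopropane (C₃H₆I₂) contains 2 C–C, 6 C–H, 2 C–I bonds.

ΔH ≈ −75 kJ

Bonds broken (reactants):
  C–C: 1 × 355 = 355
  C–H: 6 × 401 = 2406
  C=C: 1 × 626 = 626
  I–I: 1 × 148 = 148
  Σ(broken) = 3535 kJ
Bonds formed (products):
  C–C: 2 × 355 = 710
  C–H: 6 × 401 = 2406
  C–I: 2 × 247 = 494
  Σ(formed) = 3610 kJ
ΔH = Σ(broken) − Σ(formed) = 3535 − 3610 = −75 kJ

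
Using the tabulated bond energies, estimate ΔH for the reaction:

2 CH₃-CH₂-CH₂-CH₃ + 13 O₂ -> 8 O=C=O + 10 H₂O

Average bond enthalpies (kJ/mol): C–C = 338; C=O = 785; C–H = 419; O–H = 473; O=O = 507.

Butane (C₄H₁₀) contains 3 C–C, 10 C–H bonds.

Bonds broken (reactants):
  C–C: 6 × 338 = 2028
  C–H: 20 × 419 = 8380
  O=O: 13 × 507 = 6591
  Σ(broken) = 16999 kJ
Bonds formed (products):
  C=O: 16 × 785 = 12560
  O–H: 20 × 473 = 9460
  Σ(formed) = 22020 kJ
ΔH = Σ(broken) − Σ(formed) = 16999 − 22020 = −5021 kJ

ΔH ≈ −5021 kJ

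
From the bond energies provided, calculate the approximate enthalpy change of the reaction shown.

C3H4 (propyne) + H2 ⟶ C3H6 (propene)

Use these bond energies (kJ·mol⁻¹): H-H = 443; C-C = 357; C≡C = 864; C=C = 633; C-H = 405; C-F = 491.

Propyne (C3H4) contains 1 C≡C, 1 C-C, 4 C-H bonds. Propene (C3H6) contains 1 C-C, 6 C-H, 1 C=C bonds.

Bonds broken (reactants):
  C≡C: 1 × 864 = 864
  C-C: 1 × 357 = 357
  C-H: 4 × 405 = 1620
  H-H: 1 × 443 = 443
  Σ(broken) = 3284 kJ
Bonds formed (products):
  C-C: 1 × 357 = 357
  C-H: 6 × 405 = 2430
  C=C: 1 × 633 = 633
  Σ(formed) = 3420 kJ
ΔH = Σ(broken) − Σ(formed) = 3284 − 3420 = −136 kJ

ΔH ≈ −136 kJ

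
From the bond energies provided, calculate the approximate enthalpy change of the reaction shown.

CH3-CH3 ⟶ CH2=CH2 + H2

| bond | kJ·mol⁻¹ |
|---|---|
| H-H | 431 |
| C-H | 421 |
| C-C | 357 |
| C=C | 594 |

Bonds broken (reactants):
  C-C: 1 × 357 = 357
  C-H: 6 × 421 = 2526
  Σ(broken) = 2883 kJ
Bonds formed (products):
  C-H: 4 × 421 = 1684
  C=C: 1 × 594 = 594
  H-H: 1 × 431 = 431
  Σ(formed) = 2709 kJ
ΔH = Σ(broken) − Σ(formed) = 2883 − 2709 = +174 kJ

ΔH ≈ +174 kJ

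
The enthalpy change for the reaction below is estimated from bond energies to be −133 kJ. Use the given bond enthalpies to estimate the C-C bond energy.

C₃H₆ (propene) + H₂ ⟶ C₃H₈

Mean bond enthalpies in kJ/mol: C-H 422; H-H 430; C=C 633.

D(C-C) ≈ 352 kJ/mol

Let D be the C-C bond energy.
Σ(broken) = 1×D + 6×422 + 1×633 + 1×430 = 3595 + D
Σ(formed) = 2×D + 8×422 = 3376 + 2D
ΔH = Σ(broken) − Σ(formed) = (3595 + D) − (3376 + 2D) = +219 − D
Setting this equal to −133 kJ gives D = 352 kJ/mol.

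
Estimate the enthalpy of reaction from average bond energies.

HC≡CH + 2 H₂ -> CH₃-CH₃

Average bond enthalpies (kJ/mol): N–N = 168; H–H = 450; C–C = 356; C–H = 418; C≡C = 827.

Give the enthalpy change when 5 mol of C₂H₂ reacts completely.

ΔH = −1505 kJ

Bonds broken (reactants):
  C≡C: 1 × 827 = 827
  C–H: 2 × 418 = 836
  H–H: 2 × 450 = 900
  Σ(broken) = 2563 kJ
Bonds formed (products):
  C–C: 1 × 356 = 356
  C–H: 6 × 418 = 2508
  Σ(formed) = 2864 kJ
ΔH = Σ(broken) − Σ(formed) = 2563 − 2864 = −301 kJ
For 5× the reaction as written: 5 × (−301) = −1505 kJ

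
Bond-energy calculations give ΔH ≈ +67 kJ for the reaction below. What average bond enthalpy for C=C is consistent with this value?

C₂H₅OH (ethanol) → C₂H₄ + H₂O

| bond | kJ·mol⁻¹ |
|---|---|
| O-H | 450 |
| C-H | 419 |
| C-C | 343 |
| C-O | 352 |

D(C=C) ≈ 597 kJ/mol

Let D be the C=C bond energy.
Σ(broken) = 1×343 + 5×419 + 1×352 + 1×450 = 3240
Σ(formed) = 4×419 + 1×D + 2×450 = 2576 + D
ΔH = Σ(broken) − Σ(formed) = (3240) − (2576 + D) = +664 − D
Setting this equal to +67 kJ gives D = 597 kJ/mol.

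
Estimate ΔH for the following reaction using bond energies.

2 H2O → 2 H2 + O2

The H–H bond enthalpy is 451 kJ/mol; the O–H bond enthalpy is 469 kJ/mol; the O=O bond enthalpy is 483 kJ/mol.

Bonds broken (reactants):
  O–H: 4 × 469 = 1876
  Σ(broken) = 1876 kJ
Bonds formed (products):
  H–H: 2 × 451 = 902
  O=O: 1 × 483 = 483
  Σ(formed) = 1385 kJ
ΔH = Σ(broken) − Σ(formed) = 1876 − 1385 = +491 kJ

ΔH ≈ +491 kJ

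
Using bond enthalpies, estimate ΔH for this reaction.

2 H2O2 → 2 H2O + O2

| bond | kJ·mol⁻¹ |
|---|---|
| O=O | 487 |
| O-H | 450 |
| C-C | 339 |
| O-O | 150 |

Bonds broken (reactants):
  O-H: 4 × 450 = 1800
  O-O: 2 × 150 = 300
  Σ(broken) = 2100 kJ
Bonds formed (products):
  O-H: 4 × 450 = 1800
  O=O: 1 × 487 = 487
  Σ(formed) = 2287 kJ
ΔH = Σ(broken) − Σ(formed) = 2100 − 2287 = −187 kJ

ΔH ≈ −187 kJ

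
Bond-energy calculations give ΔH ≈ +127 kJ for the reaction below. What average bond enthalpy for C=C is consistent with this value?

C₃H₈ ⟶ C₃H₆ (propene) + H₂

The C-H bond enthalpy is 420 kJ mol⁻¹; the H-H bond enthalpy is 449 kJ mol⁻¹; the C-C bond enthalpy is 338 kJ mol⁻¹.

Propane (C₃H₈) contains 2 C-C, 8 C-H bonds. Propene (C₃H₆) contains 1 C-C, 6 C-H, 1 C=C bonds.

D(C=C) ≈ 602 kJ/mol

Let D be the C=C bond energy.
Σ(broken) = 2×338 + 8×420 = 4036
Σ(formed) = 1×338 + 6×420 + 1×D + 1×449 = 3307 + D
ΔH = Σ(broken) − Σ(formed) = (4036) − (3307 + D) = +729 − D
Setting this equal to +127 kJ gives D = 602 kJ/mol.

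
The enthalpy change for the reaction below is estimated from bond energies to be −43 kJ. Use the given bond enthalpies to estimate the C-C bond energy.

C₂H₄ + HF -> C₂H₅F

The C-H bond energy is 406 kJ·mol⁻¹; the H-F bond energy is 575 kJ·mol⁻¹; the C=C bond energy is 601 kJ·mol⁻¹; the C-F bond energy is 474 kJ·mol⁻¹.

Let D be the C-C bond energy.
Σ(broken) = 4×406 + 1×601 + 1×575 = 2800
Σ(formed) = 1×D + 1×474 + 5×406 = 2504 + D
ΔH = Σ(broken) − Σ(formed) = (2800) − (2504 + D) = +296 − D
Setting this equal to −43 kJ gives D = 339 kJ/mol.

D(C-C) ≈ 339 kJ/mol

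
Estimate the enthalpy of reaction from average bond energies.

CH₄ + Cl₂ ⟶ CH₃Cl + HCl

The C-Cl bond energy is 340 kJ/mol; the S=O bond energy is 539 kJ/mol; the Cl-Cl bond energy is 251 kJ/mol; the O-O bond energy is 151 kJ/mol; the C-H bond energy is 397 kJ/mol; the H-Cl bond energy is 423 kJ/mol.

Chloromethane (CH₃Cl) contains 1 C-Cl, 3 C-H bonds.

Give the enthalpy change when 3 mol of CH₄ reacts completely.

Bonds broken (reactants):
  C-H: 4 × 397 = 1588
  Cl-Cl: 1 × 251 = 251
  Σ(broken) = 1839 kJ
Bonds formed (products):
  C-Cl: 1 × 340 = 340
  C-H: 3 × 397 = 1191
  H-Cl: 1 × 423 = 423
  Σ(formed) = 1954 kJ
ΔH = Σ(broken) − Σ(formed) = 1839 − 1954 = −115 kJ
For 3× the reaction as written: 3 × (−115) = −345 kJ

ΔH = −345 kJ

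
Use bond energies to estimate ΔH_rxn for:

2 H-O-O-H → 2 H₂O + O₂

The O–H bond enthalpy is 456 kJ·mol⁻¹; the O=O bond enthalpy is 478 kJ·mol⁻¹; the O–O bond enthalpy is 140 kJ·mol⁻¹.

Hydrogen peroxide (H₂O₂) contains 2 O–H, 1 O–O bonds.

Bonds broken (reactants):
  O–H: 4 × 456 = 1824
  O–O: 2 × 140 = 280
  Σ(broken) = 2104 kJ
Bonds formed (products):
  O–H: 4 × 456 = 1824
  O=O: 1 × 478 = 478
  Σ(formed) = 2302 kJ
ΔH = Σ(broken) − Σ(formed) = 2104 − 2302 = −198 kJ

ΔH ≈ −198 kJ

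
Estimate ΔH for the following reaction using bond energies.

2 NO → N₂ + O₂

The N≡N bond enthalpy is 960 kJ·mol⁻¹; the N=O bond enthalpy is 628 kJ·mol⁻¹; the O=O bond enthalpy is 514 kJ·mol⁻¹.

ΔH ≈ −218 kJ

Bonds broken (reactants):
  N=O: 2 × 628 = 1256
  Σ(broken) = 1256 kJ
Bonds formed (products):
  N≡N: 1 × 960 = 960
  O=O: 1 × 514 = 514
  Σ(formed) = 1474 kJ
ΔH = Σ(broken) − Σ(formed) = 1256 − 1474 = −218 kJ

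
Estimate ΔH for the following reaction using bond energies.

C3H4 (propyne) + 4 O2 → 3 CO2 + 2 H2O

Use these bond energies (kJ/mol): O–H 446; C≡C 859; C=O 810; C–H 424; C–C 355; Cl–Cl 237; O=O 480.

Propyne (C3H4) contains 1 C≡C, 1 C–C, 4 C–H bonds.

Bonds broken (reactants):
  C≡C: 1 × 859 = 859
  C–C: 1 × 355 = 355
  C–H: 4 × 424 = 1696
  O=O: 4 × 480 = 1920
  Σ(broken) = 4830 kJ
Bonds formed (products):
  C=O: 6 × 810 = 4860
  O–H: 4 × 446 = 1784
  Σ(formed) = 6644 kJ
ΔH = Σ(broken) − Σ(formed) = 4830 − 6644 = −1814 kJ

ΔH ≈ −1814 kJ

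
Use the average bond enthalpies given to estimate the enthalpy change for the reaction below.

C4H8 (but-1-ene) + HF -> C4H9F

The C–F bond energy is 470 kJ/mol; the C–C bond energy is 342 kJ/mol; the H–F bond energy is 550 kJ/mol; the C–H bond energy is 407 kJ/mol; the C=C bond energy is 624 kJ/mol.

ΔH ≈ −45 kJ

Bonds broken (reactants):
  C–C: 2 × 342 = 684
  C–H: 8 × 407 = 3256
  C=C: 1 × 624 = 624
  H–F: 1 × 550 = 550
  Σ(broken) = 5114 kJ
Bonds formed (products):
  C–C: 3 × 342 = 1026
  C–F: 1 × 470 = 470
  C–H: 9 × 407 = 3663
  Σ(formed) = 5159 kJ
ΔH = Σ(broken) − Σ(formed) = 5114 − 5159 = −45 kJ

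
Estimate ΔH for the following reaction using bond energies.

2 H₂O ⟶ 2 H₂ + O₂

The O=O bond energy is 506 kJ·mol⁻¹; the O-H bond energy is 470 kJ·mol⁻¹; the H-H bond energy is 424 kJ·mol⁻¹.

ΔH ≈ +526 kJ

Bonds broken (reactants):
  O-H: 4 × 470 = 1880
  Σ(broken) = 1880 kJ
Bonds formed (products):
  H-H: 2 × 424 = 848
  O=O: 1 × 506 = 506
  Σ(formed) = 1354 kJ
ΔH = Σ(broken) − Σ(formed) = 1880 − 1354 = +526 kJ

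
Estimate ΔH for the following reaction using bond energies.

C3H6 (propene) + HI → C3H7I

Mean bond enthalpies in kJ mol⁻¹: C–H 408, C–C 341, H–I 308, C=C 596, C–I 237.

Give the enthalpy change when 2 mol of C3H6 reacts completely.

Bonds broken (reactants):
  C–C: 1 × 341 = 341
  C–H: 6 × 408 = 2448
  C=C: 1 × 596 = 596
  H–I: 1 × 308 = 308
  Σ(broken) = 3693 kJ
Bonds formed (products):
  C–C: 2 × 341 = 682
  C–H: 7 × 408 = 2856
  C–I: 1 × 237 = 237
  Σ(formed) = 3775 kJ
ΔH = Σ(broken) − Σ(formed) = 3693 − 3775 = −82 kJ
For 2× the reaction as written: 2 × (−82) = −164 kJ

ΔH = −164 kJ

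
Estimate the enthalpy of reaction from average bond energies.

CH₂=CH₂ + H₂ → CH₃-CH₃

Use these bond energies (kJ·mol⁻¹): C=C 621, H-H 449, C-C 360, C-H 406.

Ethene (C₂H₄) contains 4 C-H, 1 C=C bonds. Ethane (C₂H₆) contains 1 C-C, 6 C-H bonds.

ΔH ≈ −102 kJ

Bonds broken (reactants):
  C-H: 4 × 406 = 1624
  C=C: 1 × 621 = 621
  H-H: 1 × 449 = 449
  Σ(broken) = 2694 kJ
Bonds formed (products):
  C-C: 1 × 360 = 360
  C-H: 6 × 406 = 2436
  Σ(formed) = 2796 kJ
ΔH = Σ(broken) − Σ(formed) = 2694 − 2796 = −102 kJ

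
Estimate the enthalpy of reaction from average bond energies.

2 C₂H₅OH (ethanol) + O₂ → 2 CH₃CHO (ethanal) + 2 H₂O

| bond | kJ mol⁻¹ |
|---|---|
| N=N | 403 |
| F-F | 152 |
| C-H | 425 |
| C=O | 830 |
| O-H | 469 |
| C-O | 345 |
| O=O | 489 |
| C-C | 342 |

Bonds broken (reactants):
  C-C: 2 × 342 = 684
  C-H: 10 × 425 = 4250
  C-O: 2 × 345 = 690
  O-H: 2 × 469 = 938
  O=O: 1 × 489 = 489
  Σ(broken) = 7051 kJ
Bonds formed (products):
  C-C: 2 × 342 = 684
  C-H: 8 × 425 = 3400
  C=O: 2 × 830 = 1660
  O-H: 4 × 469 = 1876
  Σ(formed) = 7620 kJ
ΔH = Σ(broken) − Σ(formed) = 7051 − 7620 = −569 kJ

ΔH ≈ −569 kJ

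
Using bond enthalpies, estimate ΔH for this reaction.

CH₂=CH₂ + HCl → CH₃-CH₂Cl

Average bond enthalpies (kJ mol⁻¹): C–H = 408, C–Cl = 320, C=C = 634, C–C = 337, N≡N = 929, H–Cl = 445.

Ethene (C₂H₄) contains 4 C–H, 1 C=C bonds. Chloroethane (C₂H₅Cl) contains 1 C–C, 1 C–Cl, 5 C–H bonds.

Bonds broken (reactants):
  C–H: 4 × 408 = 1632
  C=C: 1 × 634 = 634
  H–Cl: 1 × 445 = 445
  Σ(broken) = 2711 kJ
Bonds formed (products):
  C–C: 1 × 337 = 337
  C–Cl: 1 × 320 = 320
  C–H: 5 × 408 = 2040
  Σ(formed) = 2697 kJ
ΔH = Σ(broken) − Σ(formed) = 2711 − 2697 = +14 kJ

ΔH ≈ +14 kJ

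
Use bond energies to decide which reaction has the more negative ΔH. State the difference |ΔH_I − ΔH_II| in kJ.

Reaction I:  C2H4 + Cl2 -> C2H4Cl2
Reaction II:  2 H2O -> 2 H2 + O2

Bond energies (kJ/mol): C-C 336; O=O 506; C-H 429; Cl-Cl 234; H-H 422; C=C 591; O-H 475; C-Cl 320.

Reaction I:
  Bonds broken (reactants):
    C-H: 4 × 429 = 1716
    C=C: 1 × 591 = 591
    Cl-Cl: 1 × 234 = 234
    Σ(broken) = 2541 kJ
  Bonds formed (products):
    C-C: 1 × 336 = 336
    C-Cl: 2 × 320 = 640
    C-H: 4 × 429 = 1716
    Σ(formed) = 2692 kJ
  ΔH_I = 2541 − 2692 = −151 kJ
Reaction II:
  Bonds broken (reactants):
    O-H: 4 × 475 = 1900
    Σ(broken) = 1900 kJ
  Bonds formed (products):
    H-H: 2 × 422 = 844
    O=O: 1 × 506 = 506
    Σ(formed) = 1350 kJ
  ΔH_II = 1900 − 1350 = +550 kJ
ΔH_I − ΔH_II = −701 kJ, so reaction I has the more negative ΔH; |ΔH_I − ΔH_II| = 701 kJ.

Reaction I, by 701 kJ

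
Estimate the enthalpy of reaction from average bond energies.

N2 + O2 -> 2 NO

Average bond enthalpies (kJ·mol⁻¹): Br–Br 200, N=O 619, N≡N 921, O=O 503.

ΔH ≈ +186 kJ

Bonds broken (reactants):
  N≡N: 1 × 921 = 921
  O=O: 1 × 503 = 503
  Σ(broken) = 1424 kJ
Bonds formed (products):
  N=O: 2 × 619 = 1238
  Σ(formed) = 1238 kJ
ΔH = Σ(broken) − Σ(formed) = 1424 − 1238 = +186 kJ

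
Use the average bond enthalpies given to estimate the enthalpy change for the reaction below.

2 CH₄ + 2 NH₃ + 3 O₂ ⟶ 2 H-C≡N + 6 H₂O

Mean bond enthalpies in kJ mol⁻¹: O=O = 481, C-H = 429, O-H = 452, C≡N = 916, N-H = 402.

ΔH ≈ −827 kJ

Bonds broken (reactants):
  C-H: 8 × 429 = 3432
  N-H: 6 × 402 = 2412
  O=O: 3 × 481 = 1443
  Σ(broken) = 7287 kJ
Bonds formed (products):
  C≡N: 2 × 916 = 1832
  C-H: 2 × 429 = 858
  O-H: 12 × 452 = 5424
  Σ(formed) = 8114 kJ
ΔH = Σ(broken) − Σ(formed) = 7287 − 8114 = −827 kJ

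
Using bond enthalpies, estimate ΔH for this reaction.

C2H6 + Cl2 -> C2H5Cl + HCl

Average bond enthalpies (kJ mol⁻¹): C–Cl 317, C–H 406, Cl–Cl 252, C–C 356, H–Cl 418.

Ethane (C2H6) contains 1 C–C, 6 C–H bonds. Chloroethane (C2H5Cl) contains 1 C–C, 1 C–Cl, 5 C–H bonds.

ΔH ≈ −77 kJ

Bonds broken (reactants):
  C–C: 1 × 356 = 356
  C–H: 6 × 406 = 2436
  Cl–Cl: 1 × 252 = 252
  Σ(broken) = 3044 kJ
Bonds formed (products):
  C–C: 1 × 356 = 356
  C–Cl: 1 × 317 = 317
  C–H: 5 × 406 = 2030
  H–Cl: 1 × 418 = 418
  Σ(formed) = 3121 kJ
ΔH = Σ(broken) − Σ(formed) = 3044 − 3121 = −77 kJ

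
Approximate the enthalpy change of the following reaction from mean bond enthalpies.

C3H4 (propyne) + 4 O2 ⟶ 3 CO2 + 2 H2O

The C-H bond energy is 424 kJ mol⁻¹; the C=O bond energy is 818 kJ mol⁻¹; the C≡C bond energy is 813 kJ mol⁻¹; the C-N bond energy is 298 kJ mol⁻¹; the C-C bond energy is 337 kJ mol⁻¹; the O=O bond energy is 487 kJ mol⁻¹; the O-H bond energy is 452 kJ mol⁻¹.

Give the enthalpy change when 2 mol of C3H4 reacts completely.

Bonds broken (reactants):
  C≡C: 1 × 813 = 813
  C-C: 1 × 337 = 337
  C-H: 4 × 424 = 1696
  O=O: 4 × 487 = 1948
  Σ(broken) = 4794 kJ
Bonds formed (products):
  C=O: 6 × 818 = 4908
  O-H: 4 × 452 = 1808
  Σ(formed) = 6716 kJ
ΔH = Σ(broken) − Σ(formed) = 4794 − 6716 = −1922 kJ
For 2× the reaction as written: 2 × (−1922) = −3844 kJ

ΔH = −3844 kJ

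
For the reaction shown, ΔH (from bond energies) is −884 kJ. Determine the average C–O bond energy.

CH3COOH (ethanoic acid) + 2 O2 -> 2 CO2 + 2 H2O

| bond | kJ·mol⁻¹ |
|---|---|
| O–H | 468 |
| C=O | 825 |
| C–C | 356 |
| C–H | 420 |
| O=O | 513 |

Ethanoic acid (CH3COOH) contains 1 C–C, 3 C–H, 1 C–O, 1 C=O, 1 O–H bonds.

D(C–O) ≈ 353 kJ/mol

Let D be the C–O bond energy.
Σ(broken) = 1×356 + 3×420 + 1×D + 1×825 + 1×468 + 2×513 = 3935 + D
Σ(formed) = 4×825 + 4×468 = 5172
ΔH = Σ(broken) − Σ(formed) = (3935 + D) − (5172) = −1237 + D
Setting this equal to −884 kJ gives D = 353 kJ/mol.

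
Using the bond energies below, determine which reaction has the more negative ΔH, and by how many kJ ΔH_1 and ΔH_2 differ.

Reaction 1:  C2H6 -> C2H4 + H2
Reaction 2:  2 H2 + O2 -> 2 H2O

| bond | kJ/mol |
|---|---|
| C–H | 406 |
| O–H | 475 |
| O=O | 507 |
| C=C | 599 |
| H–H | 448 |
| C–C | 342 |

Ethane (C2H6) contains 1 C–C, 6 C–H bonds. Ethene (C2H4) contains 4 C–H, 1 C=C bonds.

Reaction 2, by 604 kJ

Reaction 1:
  Bonds broken (reactants):
    C–C: 1 × 342 = 342
    C–H: 6 × 406 = 2436
    Σ(broken) = 2778 kJ
  Bonds formed (products):
    C–H: 4 × 406 = 1624
    C=C: 1 × 599 = 599
    H–H: 1 × 448 = 448
    Σ(formed) = 2671 kJ
  ΔH_1 = 2778 − 2671 = +107 kJ
Reaction 2:
  Bonds broken (reactants):
    H–H: 2 × 448 = 896
    O=O: 1 × 507 = 507
    Σ(broken) = 1403 kJ
  Bonds formed (products):
    O–H: 4 × 475 = 1900
    Σ(formed) = 1900 kJ
  ΔH_2 = 1403 − 1900 = −497 kJ
ΔH_1 − ΔH_2 = +604 kJ, so reaction 2 has the more negative ΔH; |ΔH_1 − ΔH_2| = 604 kJ.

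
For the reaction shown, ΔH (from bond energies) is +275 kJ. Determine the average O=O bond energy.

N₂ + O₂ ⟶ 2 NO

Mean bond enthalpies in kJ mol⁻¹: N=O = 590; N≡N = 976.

Let D be the O=O bond energy.
Σ(broken) = 1×976 + 1×D = 976 + D
Σ(formed) = 2×590 = 1180
ΔH = Σ(broken) − Σ(formed) = (976 + D) − (1180) = −204 + D
Setting this equal to +275 kJ gives D = 479 kJ/mol.

D(O=O) ≈ 479 kJ/mol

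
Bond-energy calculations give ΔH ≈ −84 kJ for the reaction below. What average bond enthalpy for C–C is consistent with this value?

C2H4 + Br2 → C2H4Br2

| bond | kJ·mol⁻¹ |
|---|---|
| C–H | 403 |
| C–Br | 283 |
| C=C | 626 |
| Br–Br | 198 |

D(C–C) ≈ 342 kJ/mol

Let D be the C–C bond energy.
Σ(broken) = 1×198 + 4×403 + 1×626 = 2436
Σ(formed) = 2×283 + 1×D + 4×403 = 2178 + D
ΔH = Σ(broken) − Σ(formed) = (2436) − (2178 + D) = +258 − D
Setting this equal to −84 kJ gives D = 342 kJ/mol.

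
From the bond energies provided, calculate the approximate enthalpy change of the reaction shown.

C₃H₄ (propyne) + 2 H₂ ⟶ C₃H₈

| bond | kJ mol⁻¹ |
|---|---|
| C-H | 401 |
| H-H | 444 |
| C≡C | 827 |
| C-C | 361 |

ΔH ≈ −250 kJ

Bonds broken (reactants):
  C≡C: 1 × 827 = 827
  C-C: 1 × 361 = 361
  C-H: 4 × 401 = 1604
  H-H: 2 × 444 = 888
  Σ(broken) = 3680 kJ
Bonds formed (products):
  C-C: 2 × 361 = 722
  C-H: 8 × 401 = 3208
  Σ(formed) = 3930 kJ
ΔH = Σ(broken) − Σ(formed) = 3680 − 3930 = −250 kJ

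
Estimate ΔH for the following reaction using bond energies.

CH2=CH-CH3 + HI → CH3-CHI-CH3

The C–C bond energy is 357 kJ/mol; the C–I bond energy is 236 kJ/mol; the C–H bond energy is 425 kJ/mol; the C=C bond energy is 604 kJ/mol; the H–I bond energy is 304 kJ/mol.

Bonds broken (reactants):
  C–C: 1 × 357 = 357
  C–H: 6 × 425 = 2550
  C=C: 1 × 604 = 604
  H–I: 1 × 304 = 304
  Σ(broken) = 3815 kJ
Bonds formed (products):
  C–C: 2 × 357 = 714
  C–H: 7 × 425 = 2975
  C–I: 1 × 236 = 236
  Σ(formed) = 3925 kJ
ΔH = Σ(broken) − Σ(formed) = 3815 − 3925 = −110 kJ

ΔH ≈ −110 kJ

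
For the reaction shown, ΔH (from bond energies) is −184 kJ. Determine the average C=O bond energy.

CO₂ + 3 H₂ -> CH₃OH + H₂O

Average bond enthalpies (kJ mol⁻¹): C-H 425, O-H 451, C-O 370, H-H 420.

Let D be the C=O bond energy.
Σ(broken) = 2×D + 3×420 = 1260 + 2D
Σ(formed) = 3×425 + 1×370 + 3×451 = 2998
ΔH = Σ(broken) − Σ(formed) = (1260 + 2D) − (2998) = −1738 + 2D
Setting this equal to −184 kJ gives 2D = 1554, so D = 777 kJ/mol.

D(C=O) ≈ 777 kJ/mol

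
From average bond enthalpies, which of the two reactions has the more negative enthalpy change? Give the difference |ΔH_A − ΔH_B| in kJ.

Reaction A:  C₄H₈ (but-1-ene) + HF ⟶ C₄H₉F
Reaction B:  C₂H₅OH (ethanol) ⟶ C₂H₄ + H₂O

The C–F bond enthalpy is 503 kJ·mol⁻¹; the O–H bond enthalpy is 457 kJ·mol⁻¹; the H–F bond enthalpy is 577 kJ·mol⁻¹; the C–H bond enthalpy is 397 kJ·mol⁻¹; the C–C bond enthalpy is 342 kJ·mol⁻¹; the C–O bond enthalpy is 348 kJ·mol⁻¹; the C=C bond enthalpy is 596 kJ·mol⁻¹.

Reaction A, by 103 kJ

Reaction A:
  Bonds broken (reactants):
    C–C: 2 × 342 = 684
    C–H: 8 × 397 = 3176
    C=C: 1 × 596 = 596
    H–F: 1 × 577 = 577
    Σ(broken) = 5033 kJ
  Bonds formed (products):
    C–C: 3 × 342 = 1026
    C–F: 1 × 503 = 503
    C–H: 9 × 397 = 3573
    Σ(formed) = 5102 kJ
  ΔH_A = 5033 − 5102 = −69 kJ
Reaction B:
  Bonds broken (reactants):
    C–C: 1 × 342 = 342
    C–H: 5 × 397 = 1985
    C–O: 1 × 348 = 348
    O–H: 1 × 457 = 457
    Σ(broken) = 3132 kJ
  Bonds formed (products):
    C–H: 4 × 397 = 1588
    C=C: 1 × 596 = 596
    O–H: 2 × 457 = 914
    Σ(formed) = 3098 kJ
  ΔH_B = 3132 − 3098 = +34 kJ
ΔH_A − ΔH_B = −103 kJ, so reaction A has the more negative ΔH; |ΔH_A − ΔH_B| = 103 kJ.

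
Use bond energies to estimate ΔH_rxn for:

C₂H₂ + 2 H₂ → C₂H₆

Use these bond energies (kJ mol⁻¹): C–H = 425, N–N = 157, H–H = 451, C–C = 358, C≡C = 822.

ΔH ≈ −334 kJ

Bonds broken (reactants):
  C≡C: 1 × 822 = 822
  C–H: 2 × 425 = 850
  H–H: 2 × 451 = 902
  Σ(broken) = 2574 kJ
Bonds formed (products):
  C–C: 1 × 358 = 358
  C–H: 6 × 425 = 2550
  Σ(formed) = 2908 kJ
ΔH = Σ(broken) − Σ(formed) = 2574 − 2908 = −334 kJ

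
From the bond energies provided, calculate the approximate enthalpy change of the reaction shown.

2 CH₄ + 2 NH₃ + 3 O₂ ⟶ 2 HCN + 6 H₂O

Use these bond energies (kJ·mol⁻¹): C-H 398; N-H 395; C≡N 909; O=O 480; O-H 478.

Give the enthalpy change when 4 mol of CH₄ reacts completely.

ΔH = −2712 kJ

Bonds broken (reactants):
  C-H: 8 × 398 = 3184
  N-H: 6 × 395 = 2370
  O=O: 3 × 480 = 1440
  Σ(broken) = 6994 kJ
Bonds formed (products):
  C≡N: 2 × 909 = 1818
  C-H: 2 × 398 = 796
  O-H: 12 × 478 = 5736
  Σ(formed) = 8350 kJ
ΔH = Σ(broken) − Σ(formed) = 6994 − 8350 = −1356 kJ
For 2× the reaction as written: 2 × (−1356) = −2712 kJ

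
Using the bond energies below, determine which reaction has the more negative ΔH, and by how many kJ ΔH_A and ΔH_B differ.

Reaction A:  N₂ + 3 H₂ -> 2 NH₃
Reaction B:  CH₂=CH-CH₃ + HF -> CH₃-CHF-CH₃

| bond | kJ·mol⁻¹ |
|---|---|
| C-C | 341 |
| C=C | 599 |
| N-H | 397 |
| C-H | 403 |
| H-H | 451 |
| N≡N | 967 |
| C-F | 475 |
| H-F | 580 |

Reaction A:
  Bonds broken (reactants):
    H-H: 3 × 451 = 1353
    N≡N: 1 × 967 = 967
    Σ(broken) = 2320 kJ
  Bonds formed (products):
    N-H: 6 × 397 = 2382
    Σ(formed) = 2382 kJ
  ΔH_A = 2320 − 2382 = −62 kJ
Reaction B:
  Bonds broken (reactants):
    C-C: 1 × 341 = 341
    C-H: 6 × 403 = 2418
    C=C: 1 × 599 = 599
    H-F: 1 × 580 = 580
    Σ(broken) = 3938 kJ
  Bonds formed (products):
    C-C: 2 × 341 = 682
    C-F: 1 × 475 = 475
    C-H: 7 × 403 = 2821
    Σ(formed) = 3978 kJ
  ΔH_B = 3938 − 3978 = −40 kJ
ΔH_A − ΔH_B = −22 kJ, so reaction A has the more negative ΔH; |ΔH_A − ΔH_B| = 22 kJ.

Reaction A, by 22 kJ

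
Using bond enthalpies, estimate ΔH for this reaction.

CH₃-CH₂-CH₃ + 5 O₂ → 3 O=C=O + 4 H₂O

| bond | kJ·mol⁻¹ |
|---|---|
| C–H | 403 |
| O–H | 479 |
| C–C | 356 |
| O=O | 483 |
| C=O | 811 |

ΔH ≈ −2347 kJ

Bonds broken (reactants):
  C–C: 2 × 356 = 712
  C–H: 8 × 403 = 3224
  O=O: 5 × 483 = 2415
  Σ(broken) = 6351 kJ
Bonds formed (products):
  C=O: 6 × 811 = 4866
  O–H: 8 × 479 = 3832
  Σ(formed) = 8698 kJ
ΔH = Σ(broken) − Σ(formed) = 6351 − 8698 = −2347 kJ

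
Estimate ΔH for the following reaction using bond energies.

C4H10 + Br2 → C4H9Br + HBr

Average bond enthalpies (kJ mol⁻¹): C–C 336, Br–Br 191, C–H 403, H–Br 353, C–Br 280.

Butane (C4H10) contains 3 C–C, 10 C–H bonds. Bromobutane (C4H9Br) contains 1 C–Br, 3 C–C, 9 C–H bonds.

ΔH ≈ −39 kJ

Bonds broken (reactants):
  Br–Br: 1 × 191 = 191
  C–C: 3 × 336 = 1008
  C–H: 10 × 403 = 4030
  Σ(broken) = 5229 kJ
Bonds formed (products):
  C–Br: 1 × 280 = 280
  C–C: 3 × 336 = 1008
  C–H: 9 × 403 = 3627
  H–Br: 1 × 353 = 353
  Σ(formed) = 5268 kJ
ΔH = Σ(broken) − Σ(formed) = 5229 − 5268 = −39 kJ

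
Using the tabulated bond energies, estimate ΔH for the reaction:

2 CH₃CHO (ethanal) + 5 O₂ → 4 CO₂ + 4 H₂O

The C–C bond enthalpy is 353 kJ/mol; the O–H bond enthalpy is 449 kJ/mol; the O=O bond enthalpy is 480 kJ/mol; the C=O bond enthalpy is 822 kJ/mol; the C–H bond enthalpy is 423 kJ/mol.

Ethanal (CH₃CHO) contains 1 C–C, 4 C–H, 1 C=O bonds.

Bonds broken (reactants):
  C–C: 2 × 353 = 706
  C–H: 8 × 423 = 3384
  C=O: 2 × 822 = 1644
  O=O: 5 × 480 = 2400
  Σ(broken) = 8134 kJ
Bonds formed (products):
  C=O: 8 × 822 = 6576
  O–H: 8 × 449 = 3592
  Σ(formed) = 10168 kJ
ΔH = Σ(broken) − Σ(formed) = 8134 − 10168 = −2034 kJ

ΔH ≈ −2034 kJ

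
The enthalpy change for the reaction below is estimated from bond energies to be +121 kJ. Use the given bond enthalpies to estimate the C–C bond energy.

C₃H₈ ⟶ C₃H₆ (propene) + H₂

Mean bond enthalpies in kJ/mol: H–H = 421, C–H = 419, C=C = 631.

D(C–C) ≈ 335 kJ/mol

Let D be the C–C bond energy.
Σ(broken) = 2×D + 8×419 = 3352 + 2D
Σ(formed) = 1×D + 6×419 + 1×631 + 1×421 = 3566 + D
ΔH = Σ(broken) − Σ(formed) = (3352 + 2D) − (3566 + D) = −214 + D
Setting this equal to +121 kJ gives D = 335 kJ/mol.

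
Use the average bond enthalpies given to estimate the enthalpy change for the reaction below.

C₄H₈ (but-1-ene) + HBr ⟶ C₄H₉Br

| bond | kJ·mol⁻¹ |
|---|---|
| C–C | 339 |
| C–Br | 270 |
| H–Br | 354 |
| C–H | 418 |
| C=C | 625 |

Bonds broken (reactants):
  C–C: 2 × 339 = 678
  C–H: 8 × 418 = 3344
  C=C: 1 × 625 = 625
  H–Br: 1 × 354 = 354
  Σ(broken) = 5001 kJ
Bonds formed (products):
  C–Br: 1 × 270 = 270
  C–C: 3 × 339 = 1017
  C–H: 9 × 418 = 3762
  Σ(formed) = 5049 kJ
ΔH = Σ(broken) − Σ(formed) = 5001 − 5049 = −48 kJ

ΔH ≈ −48 kJ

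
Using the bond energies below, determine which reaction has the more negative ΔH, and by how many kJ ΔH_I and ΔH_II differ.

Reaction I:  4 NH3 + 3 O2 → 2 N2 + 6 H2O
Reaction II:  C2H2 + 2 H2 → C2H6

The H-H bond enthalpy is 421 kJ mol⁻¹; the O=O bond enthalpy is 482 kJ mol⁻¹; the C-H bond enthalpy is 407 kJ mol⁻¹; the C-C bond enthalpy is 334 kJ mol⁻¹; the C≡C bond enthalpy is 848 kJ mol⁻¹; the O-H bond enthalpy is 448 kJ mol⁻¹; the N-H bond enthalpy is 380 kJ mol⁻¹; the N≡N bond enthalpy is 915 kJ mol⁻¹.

Reaction I:
  Bonds broken (reactants):
    N-H: 12 × 380 = 4560
    O=O: 3 × 482 = 1446
    Σ(broken) = 6006 kJ
  Bonds formed (products):
    N≡N: 2 × 915 = 1830
    O-H: 12 × 448 = 5376
    Σ(formed) = 7206 kJ
  ΔH_I = 6006 − 7206 = −1200 kJ
Reaction II:
  Bonds broken (reactants):
    C≡C: 1 × 848 = 848
    C-H: 2 × 407 = 814
    H-H: 2 × 421 = 842
    Σ(broken) = 2504 kJ
  Bonds formed (products):
    C-C: 1 × 334 = 334
    C-H: 6 × 407 = 2442
    Σ(formed) = 2776 kJ
  ΔH_II = 2504 − 2776 = −272 kJ
ΔH_I − ΔH_II = −928 kJ, so reaction I has the more negative ΔH; |ΔH_I − ΔH_II| = 928 kJ.

Reaction I, by 928 kJ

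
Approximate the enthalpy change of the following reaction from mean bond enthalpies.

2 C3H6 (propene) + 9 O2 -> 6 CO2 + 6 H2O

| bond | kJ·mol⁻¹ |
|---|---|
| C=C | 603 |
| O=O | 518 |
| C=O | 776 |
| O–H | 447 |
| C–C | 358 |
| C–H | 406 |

Bonds broken (reactants):
  C–C: 2 × 358 = 716
  C–H: 12 × 406 = 4872
  C=C: 2 × 603 = 1206
  O=O: 9 × 518 = 4662
  Σ(broken) = 11456 kJ
Bonds formed (products):
  C=O: 12 × 776 = 9312
  O–H: 12 × 447 = 5364
  Σ(formed) = 14676 kJ
ΔH = Σ(broken) − Σ(formed) = 11456 − 14676 = −3220 kJ

ΔH ≈ −3220 kJ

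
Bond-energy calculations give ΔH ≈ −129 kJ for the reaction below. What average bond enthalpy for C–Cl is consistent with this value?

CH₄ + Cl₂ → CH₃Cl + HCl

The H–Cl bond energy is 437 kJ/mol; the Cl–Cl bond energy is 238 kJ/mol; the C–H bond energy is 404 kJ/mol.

D(C–Cl) ≈ 334 kJ/mol

Let D be the C–Cl bond energy.
Σ(broken) = 4×404 + 1×238 = 1854
Σ(formed) = 1×D + 3×404 + 1×437 = 1649 + D
ΔH = Σ(broken) − Σ(formed) = (1854) − (1649 + D) = +205 − D
Setting this equal to −129 kJ gives D = 334 kJ/mol.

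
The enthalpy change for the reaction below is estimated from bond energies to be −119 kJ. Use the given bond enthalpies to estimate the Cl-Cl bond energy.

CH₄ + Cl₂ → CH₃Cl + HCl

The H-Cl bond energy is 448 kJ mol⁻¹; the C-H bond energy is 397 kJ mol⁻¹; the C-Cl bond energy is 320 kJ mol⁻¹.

D(Cl-Cl) ≈ 252 kJ/mol

Let D be the Cl-Cl bond energy.
Σ(broken) = 4×397 + 1×D = 1588 + D
Σ(formed) = 1×320 + 3×397 + 1×448 = 1959
ΔH = Σ(broken) − Σ(formed) = (1588 + D) − (1959) = −371 + D
Setting this equal to −119 kJ gives D = 252 kJ/mol.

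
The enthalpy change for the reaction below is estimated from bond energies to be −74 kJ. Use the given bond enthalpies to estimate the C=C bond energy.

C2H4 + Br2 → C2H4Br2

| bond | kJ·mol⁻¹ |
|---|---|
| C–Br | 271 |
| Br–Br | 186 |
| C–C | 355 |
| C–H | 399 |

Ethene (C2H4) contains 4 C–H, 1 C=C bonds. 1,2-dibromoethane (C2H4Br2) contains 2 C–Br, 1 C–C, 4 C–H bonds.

D(C=C) ≈ 637 kJ/mol

Let D be the C=C bond energy.
Σ(broken) = 1×186 + 4×399 + 1×D = 1782 + D
Σ(formed) = 2×271 + 1×355 + 4×399 = 2493
ΔH = Σ(broken) − Σ(formed) = (1782 + D) − (2493) = −711 + D
Setting this equal to −74 kJ gives D = 637 kJ/mol.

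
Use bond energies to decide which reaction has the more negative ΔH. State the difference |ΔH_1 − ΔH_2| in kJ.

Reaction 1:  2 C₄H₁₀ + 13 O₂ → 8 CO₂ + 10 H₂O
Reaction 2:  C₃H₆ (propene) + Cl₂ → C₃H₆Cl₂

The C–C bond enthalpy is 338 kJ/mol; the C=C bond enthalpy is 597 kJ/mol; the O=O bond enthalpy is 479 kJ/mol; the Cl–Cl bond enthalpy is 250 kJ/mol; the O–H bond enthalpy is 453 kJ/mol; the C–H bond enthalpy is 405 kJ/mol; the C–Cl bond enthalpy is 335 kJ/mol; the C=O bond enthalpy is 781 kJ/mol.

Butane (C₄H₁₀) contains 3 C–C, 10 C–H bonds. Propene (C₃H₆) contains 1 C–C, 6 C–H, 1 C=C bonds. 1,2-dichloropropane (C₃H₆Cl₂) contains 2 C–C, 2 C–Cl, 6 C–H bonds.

Reaction 1:
  Bonds broken (reactants):
    C–C: 6 × 338 = 2028
    C–H: 20 × 405 = 8100
    O=O: 13 × 479 = 6227
    Σ(broken) = 16355 kJ
  Bonds formed (products):
    C=O: 16 × 781 = 12496
    O–H: 20 × 453 = 9060
    Σ(formed) = 21556 kJ
  ΔH_1 = 16355 − 21556 = −5201 kJ
Reaction 2:
  Bonds broken (reactants):
    C–C: 1 × 338 = 338
    C–H: 6 × 405 = 2430
    C=C: 1 × 597 = 597
    Cl–Cl: 1 × 250 = 250
    Σ(broken) = 3615 kJ
  Bonds formed (products):
    C–C: 2 × 338 = 676
    C–Cl: 2 × 335 = 670
    C–H: 6 × 405 = 2430
    Σ(formed) = 3776 kJ
  ΔH_2 = 3615 − 3776 = −161 kJ
ΔH_1 − ΔH_2 = −5040 kJ, so reaction 1 has the more negative ΔH; |ΔH_1 − ΔH_2| = 5040 kJ.

Reaction 1, by 5040 kJ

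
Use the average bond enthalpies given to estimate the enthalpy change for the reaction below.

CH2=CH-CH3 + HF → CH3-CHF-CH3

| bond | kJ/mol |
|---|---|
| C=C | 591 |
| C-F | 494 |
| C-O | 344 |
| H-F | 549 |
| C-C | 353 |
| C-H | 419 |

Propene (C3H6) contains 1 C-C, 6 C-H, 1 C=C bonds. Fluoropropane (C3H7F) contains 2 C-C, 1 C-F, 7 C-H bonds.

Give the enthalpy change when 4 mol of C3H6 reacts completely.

ΔH = −504 kJ

Bonds broken (reactants):
  C-C: 1 × 353 = 353
  C-H: 6 × 419 = 2514
  C=C: 1 × 591 = 591
  H-F: 1 × 549 = 549
  Σ(broken) = 4007 kJ
Bonds formed (products):
  C-C: 2 × 353 = 706
  C-F: 1 × 494 = 494
  C-H: 7 × 419 = 2933
  Σ(formed) = 4133 kJ
ΔH = Σ(broken) − Σ(formed) = 4007 − 4133 = −126 kJ
For 4× the reaction as written: 4 × (−126) = −504 kJ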